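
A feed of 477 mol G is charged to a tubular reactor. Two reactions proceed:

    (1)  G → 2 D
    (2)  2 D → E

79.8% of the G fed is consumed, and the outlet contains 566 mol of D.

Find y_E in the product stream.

Conversion of G: G consumed = 1ξ₁ = 0.798 × 477 → ξ₁ = 380.6 mol.
D balance: n_D = 0 + 2ξ₁ − 2ξ₂ = 566 → ξ₂ = (2·380.6 − 566)/2 = 97.65 mol.
Outlet amounts (n = n₀ + Σ ν·ξ):
  G: 477 − 1(380.6) = 96.35
  D: 0 + 2(380.6) − 2(97.65) = 566
  E: 0 + 1(97.65) = 97.65
Total out = 760 mol; y_E = 97.65 / 760 = 0.1285.

0.128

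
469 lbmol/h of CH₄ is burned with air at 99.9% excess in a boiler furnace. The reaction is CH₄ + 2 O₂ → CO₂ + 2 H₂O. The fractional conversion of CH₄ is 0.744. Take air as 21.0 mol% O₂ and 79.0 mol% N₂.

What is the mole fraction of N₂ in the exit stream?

0.751

Stoichiometric O₂ = 2 × 469 = 938 lbmol/h; O₂ fed = 938 × 1.999 = 1875 lbmol/h.
N₂ fed = 1875 × 79/21 = 7054 lbmol/h.
Fuel reacted = 0.744 × 469 → ξ = 348.9 lbmol/h.
Outlet (n = n₀ + ν ξ):
  CH₄: 469 − 1(348.9) = 120.1
  O₂: 1875 − 2(348.9) = 1177
  N₂: 7054 (inert)
  CO₂: 0 + 1(348.9) = 348.9
  H₂O: 0 + 2(348.9) = 697.9
Total out = 9398 lbmol/h; y_N₂ = 7054 / 9398 = 0.7506.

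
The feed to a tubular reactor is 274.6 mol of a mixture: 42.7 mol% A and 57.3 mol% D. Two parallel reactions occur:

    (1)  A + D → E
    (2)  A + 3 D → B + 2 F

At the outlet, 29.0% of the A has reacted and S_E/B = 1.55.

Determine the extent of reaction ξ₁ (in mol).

ξ₁ = 20.7 mol

Conversion of A: A consumed = 0.29 × 117.3 = 34 mol = 1ξ₁ + 1ξ₂.
Selectivity: 1ξ₁ / (1ξ₂) = 1.55 → ξ₁ = 1.55 ξ₂.
Substitute: (1·1.55 + 1) ξ₂ = 34 → ξ₂ = 13.33 mol, ξ₁ = 20.67 mol.
Outlet amounts (n = n₀ + Σ ν·ξ):
  A: 117.3 − 1(20.67) − 1(13.33) = 83.25
  D: 157.3 − 1(20.67) − 3(13.33) = 96.67
  E: 0 + 1(20.67) = 20.67
  B: 0 + 1(13.33) = 13.33
  F: 0 + 2(13.33) = 26.67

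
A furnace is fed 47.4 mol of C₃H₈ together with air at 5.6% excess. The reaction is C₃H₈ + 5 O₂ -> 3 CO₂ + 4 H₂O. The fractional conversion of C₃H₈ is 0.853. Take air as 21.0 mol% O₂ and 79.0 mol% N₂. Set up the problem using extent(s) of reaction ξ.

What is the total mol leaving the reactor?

Stoichiometric O₂ = 5 × 47.4 = 237 mol; O₂ fed = 237 × 1.056 = 250.3 mol.
N₂ fed = 250.3 × 79/21 = 941.5 mol.
Fuel reacted = 0.853 × 47.4 → ξ = 40.43 mol.
Outlet (n = n₀ + ν ξ):
  C₃H₈: 47.4 − 1(40.43) = 6.968
  O₂: 250.3 − 5(40.43) = 48.11
  N₂: 941.5 (inert)
  CO₂: 0 + 3(40.43) = 121.3
  H₂O: 0 + 4(40.43) = 161.7
Total out = 6.968 + 48.11 + 941.5 + 121.3 + 161.7 = 1280 mol.

1280 mol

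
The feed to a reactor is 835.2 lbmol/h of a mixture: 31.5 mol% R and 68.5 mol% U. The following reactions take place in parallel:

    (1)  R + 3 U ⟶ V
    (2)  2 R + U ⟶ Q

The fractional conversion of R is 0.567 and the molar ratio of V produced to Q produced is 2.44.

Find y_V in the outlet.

0.157

Conversion of R: R consumed = 0.567 × 263.1 = 149.2 lbmol/h = 1ξ₁ + 2ξ₂.
Selectivity: 1ξ₁ / (1ξ₂) = 2.44 → ξ₁ = 2.44 ξ₂.
Substitute: (1·2.44 + 2) ξ₂ = 149.2 → ξ₂ = 33.6 lbmol/h, ξ₁ = 81.98 lbmol/h.
Outlet amounts (n = n₀ + Σ ν·ξ):
  R: 263.1 − 1(81.98) − 2(33.6) = 113.9
  U: 572.1 − 3(81.98) − 1(33.6) = 292.6
  V: 0 + 1(81.98) = 81.98
  Q: 0 + 1(33.6) = 33.6
Total out = 522.1 lbmol/h; y_V = 81.98 / 522.1 = 0.157.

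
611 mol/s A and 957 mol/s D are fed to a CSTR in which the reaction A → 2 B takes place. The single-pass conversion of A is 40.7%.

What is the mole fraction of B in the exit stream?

0.274

A reacted = 0.407 × 611 = 248.7 mol/s; ν_A = −1, so ξ = 248.7/1 = 248.7 mol/s.
Outlet amounts (n = n₀ + ν ξ):
  A: 611 − 1(248.7) = 362.3
  B: 0 + 2(248.7) = 497.4
  D: 957 (inert)
Total out = 1817 mol/s; y_B = 497.4 / 1817 = 0.2738.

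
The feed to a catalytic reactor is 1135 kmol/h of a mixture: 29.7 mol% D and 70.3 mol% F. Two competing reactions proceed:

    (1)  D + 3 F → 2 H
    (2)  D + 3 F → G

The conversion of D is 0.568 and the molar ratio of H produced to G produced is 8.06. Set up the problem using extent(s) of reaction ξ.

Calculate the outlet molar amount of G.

Conversion of D: D consumed = 0.568 × 337.1 = 191.5 kmol/h = 1ξ₁ + 1ξ₂.
Selectivity: 2ξ₁ / (1ξ₂) = 8.06 → ξ₁ = 4.03 ξ₂.
Substitute: (1·4.03 + 1) ξ₂ = 191.5 → ξ₂ = 38.07 kmol/h, ξ₁ = 153.4 kmol/h.
Outlet amounts (n = n₀ + Σ ν·ξ):
  D: 337.1 − 1(153.4) − 1(38.07) = 145.6
  F: 797.9 − 3(153.4) − 3(38.07) = 223.5
  H: 0 + 2(153.4) = 306.8
  G: 0 + 1(38.07) = 38.07

38.1 kmol/h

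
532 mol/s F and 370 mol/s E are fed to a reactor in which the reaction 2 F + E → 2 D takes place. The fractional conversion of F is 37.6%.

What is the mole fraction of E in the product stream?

0.337

F reacted = 0.376 × 532 = 200 mol/s; ν_F = −2, so ξ = 200/2 = 100 mol/s.
Outlet amounts (n = n₀ + ν ξ):
  F: 532 − 2(100) = 332
  E: 370 − 1(100) = 270
  D: 0 + 2(100) = 200
Total out = 802 mol/s; y_E = 270 / 802 = 0.3366.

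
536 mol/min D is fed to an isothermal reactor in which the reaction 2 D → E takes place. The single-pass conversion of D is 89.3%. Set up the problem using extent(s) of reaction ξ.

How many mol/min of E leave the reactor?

D reacted = 0.893 × 536 = 478.6 mol/min; ν_D = −2, so ξ = 478.6/2 = 239.3 mol/min.
Outlet amounts (n = n₀ + ν ξ):
  D: 536 − 2(239.3) = 57.35
  E: 0 + 1(239.3) = 239.3

239 mol/min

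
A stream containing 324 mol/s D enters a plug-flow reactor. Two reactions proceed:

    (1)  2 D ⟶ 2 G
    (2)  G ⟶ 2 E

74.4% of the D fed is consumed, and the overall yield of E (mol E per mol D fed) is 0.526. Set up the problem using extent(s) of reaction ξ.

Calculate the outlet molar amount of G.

Conversion of D: D consumed = 2ξ₁ = 0.744 × 324 → ξ₁ = 120.5 mol/s.
Yield of E: 2ξ₂ / 324 = 0.526 → ξ₂ = 85.21 mol/s.
Outlet amounts (n = n₀ + Σ ν·ξ):
  D: 324 − 2(120.5) = 82.94
  G: 0 + 2(120.5) − 1(85.21) = 155.8
  E: 0 + 2(85.21) = 170.4

156 mol/s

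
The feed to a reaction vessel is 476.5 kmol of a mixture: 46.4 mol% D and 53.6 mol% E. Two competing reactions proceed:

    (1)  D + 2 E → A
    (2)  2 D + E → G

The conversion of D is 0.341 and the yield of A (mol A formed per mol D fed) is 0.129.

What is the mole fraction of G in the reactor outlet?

0.0629

Yield of A: 1ξ₁ / 221.1 = 0.129 → ξ₁ = 28.52 kmol.
Conversion of D: 1ξ₁ + 2ξ₂ = 0.341 × 221.1 = 75.39 → ξ₂ = 23.44 kmol.
Outlet amounts (n = n₀ + Σ ν·ξ):
  D: 221.1 − 1(28.52) − 2(23.44) = 145.7
  E: 255.4 − 2(28.52) − 1(23.44) = 174.9
  A: 0 + 1(28.52) = 28.52
  G: 0 + 1(23.44) = 23.44
Total out = 372.6 kmol; y_G = 23.44 / 372.6 = 0.0629.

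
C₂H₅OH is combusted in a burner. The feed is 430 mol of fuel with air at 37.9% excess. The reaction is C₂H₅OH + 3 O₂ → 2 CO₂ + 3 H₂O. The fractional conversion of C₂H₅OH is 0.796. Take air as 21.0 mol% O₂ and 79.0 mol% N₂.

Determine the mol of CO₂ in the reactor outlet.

685 mol

Stoichiometric O₂ = 3 × 430 = 1290 mol; O₂ fed = 1290 × 1.379 = 1779 mol.
N₂ fed = 1779 × 79/21 = 6692 mol.
Fuel reacted = 0.796 × 430 → ξ = 342.3 mol.
Outlet (n = n₀ + ν ξ):
  C₂H₅OH: 430 − 1(342.3) = 87.72
  O₂: 1779 − 3(342.3) = 752.1
  N₂: 6692 (inert)
  CO₂: 0 + 2(342.3) = 684.6
  H₂O: 0 + 3(342.3) = 1027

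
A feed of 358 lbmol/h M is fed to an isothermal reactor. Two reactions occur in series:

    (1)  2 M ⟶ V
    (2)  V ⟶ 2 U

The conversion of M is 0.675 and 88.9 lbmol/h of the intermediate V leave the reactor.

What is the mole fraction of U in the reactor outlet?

0.237

Conversion of M: M consumed = 2ξ₁ = 0.675 × 358 → ξ₁ = 120.8 lbmol/h.
V balance: n_V = 0 + 1ξ₁ − 1ξ₂ = 88.9 → ξ₂ = (1·120.8 − 88.9)/1 = 31.92 lbmol/h.
Outlet amounts (n = n₀ + Σ ν·ξ):
  M: 358 − 2(120.8) = 116.3
  V: 0 + 1(120.8) − 1(31.92) = 88.9
  U: 0 + 2(31.92) = 63.85
Total out = 269.1 lbmol/h; y_U = 63.85 / 269.1 = 0.2373.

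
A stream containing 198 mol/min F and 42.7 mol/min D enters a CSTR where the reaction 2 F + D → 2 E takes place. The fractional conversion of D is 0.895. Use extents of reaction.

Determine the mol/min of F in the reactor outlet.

122 mol/min

D reacted = 0.895 × 42.7 = 38.22 mol/min; ν_D = −1, so ξ = 38.22/1 = 38.22 mol/min.
Outlet amounts (n = n₀ + ν ξ):
  F: 198 − 2(38.22) = 121.6
  D: 42.7 − 1(38.22) = 4.483
  E: 0 + 2(38.22) = 76.43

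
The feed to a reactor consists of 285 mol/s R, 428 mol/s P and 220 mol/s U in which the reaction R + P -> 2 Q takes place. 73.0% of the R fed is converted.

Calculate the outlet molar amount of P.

R reacted = 0.73 × 285 = 208 mol/s; ν_R = −1, so ξ = 208/1 = 208 mol/s.
Outlet amounts (n = n₀ + ν ξ):
  R: 285 − 1(208) = 76.95
  P: 428 − 1(208) = 220
  Q: 0 + 2(208) = 416.1
  U: 220 (inert)

220 mol/s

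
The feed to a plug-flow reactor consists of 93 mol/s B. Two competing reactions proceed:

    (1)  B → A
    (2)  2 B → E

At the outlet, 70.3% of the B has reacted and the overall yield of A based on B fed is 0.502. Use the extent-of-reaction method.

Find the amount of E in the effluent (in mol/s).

9.35 mol/s

Yield of A: 1ξ₁ / 93 = 0.502 → ξ₁ = 46.69 mol/s.
Conversion of B: 1ξ₁ + 2ξ₂ = 0.703 × 93 = 65.38 → ξ₂ = 9.346 mol/s.
Outlet amounts (n = n₀ + Σ ν·ξ):
  B: 93 − 1(46.69) − 2(9.346) = 27.62
  A: 0 + 1(46.69) = 46.69
  E: 0 + 1(9.346) = 9.346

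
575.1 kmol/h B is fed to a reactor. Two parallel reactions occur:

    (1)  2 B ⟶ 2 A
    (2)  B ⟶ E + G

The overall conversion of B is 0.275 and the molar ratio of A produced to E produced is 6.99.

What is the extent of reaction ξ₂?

Conversion of B: B consumed = 0.275 × 575.1 = 158.2 kmol/h = 2ξ₁ + 1ξ₂.
Selectivity: 2ξ₁ / (1ξ₂) = 6.99 → ξ₁ = 3.495 ξ₂.
Substitute: (2·3.495 + 1) ξ₂ = 158.2 → ξ₂ = 19.79 kmol/h, ξ₁ = 69.18 kmol/h.
Outlet amounts (n = n₀ + Σ ν·ξ):
  B: 575.1 − 2(69.18) − 1(19.79) = 416.9
  A: 0 + 2(69.18) = 138.4
  E: 0 + 1(19.79) = 19.79
  G: 0 + 1(19.79) = 19.79

ξ₂ = 19.8 kmol/h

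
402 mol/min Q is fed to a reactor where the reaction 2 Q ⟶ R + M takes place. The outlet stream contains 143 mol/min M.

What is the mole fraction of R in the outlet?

0.356

For M: n = n₀ + 1ξ → 143 = 0 + 1ξ, giving ξ = 143 mol/min.
Outlet amounts (n = n₀ + ν ξ):
  Q: 402 − 2(143) = 116
  R: 0 + 1(143) = 143
  M: 0 + 1(143) = 143
Total out = 402 mol/min; y_R = 143 / 402 = 0.3557.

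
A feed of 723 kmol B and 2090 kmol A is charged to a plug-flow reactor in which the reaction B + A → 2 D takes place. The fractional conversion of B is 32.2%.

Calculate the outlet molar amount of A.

B reacted = 0.322 × 723 = 232.8 kmol; ν_B = −1, so ξ = 232.8/1 = 232.8 kmol.
Outlet amounts (n = n₀ + ν ξ):
  B: 723 − 1(232.8) = 490.2
  A: 2090 − 1(232.8) = 1857
  D: 0 + 2(232.8) = 465.6

1860 kmol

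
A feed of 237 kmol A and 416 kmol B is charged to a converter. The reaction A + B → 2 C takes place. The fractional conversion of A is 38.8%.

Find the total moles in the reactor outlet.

A reacted = 0.388 × 237 = 91.96 kmol; ν_A = −1, so ξ = 91.96/1 = 91.96 kmol.
Outlet amounts (n = n₀ + ν ξ):
  A: 237 − 1(91.96) = 145
  B: 416 − 1(91.96) = 324
  C: 0 + 2(91.96) = 183.9
Total out = 145 + 324 + 183.9 = 653 kmol.

653 kmol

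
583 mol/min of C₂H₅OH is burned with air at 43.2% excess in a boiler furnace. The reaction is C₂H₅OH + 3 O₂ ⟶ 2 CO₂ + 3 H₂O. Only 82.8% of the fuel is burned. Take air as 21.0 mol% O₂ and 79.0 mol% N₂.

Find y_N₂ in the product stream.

Stoichiometric O₂ = 3 × 583 = 1749 mol/min; O₂ fed = 1749 × 1.432 = 2505 mol/min.
N₂ fed = 2505 × 79/21 = 9422 mol/min.
Fuel reacted = 0.828 × 583 → ξ = 482.7 mol/min.
Outlet (n = n₀ + ν ξ):
  C₂H₅OH: 583 − 1(482.7) = 100.3
  O₂: 2505 − 3(482.7) = 1056
  N₂: 9422 (inert)
  CO₂: 0 + 2(482.7) = 965.4
  H₂O: 0 + 3(482.7) = 1448
Total out = 12990 mol/min; y_N₂ = 9422 / 12990 = 0.7252.

0.725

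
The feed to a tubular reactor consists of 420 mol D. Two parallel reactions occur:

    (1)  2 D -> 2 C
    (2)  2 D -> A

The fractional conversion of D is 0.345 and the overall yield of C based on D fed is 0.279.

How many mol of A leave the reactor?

Yield of C: 2ξ₁ / 420 = 0.279 → ξ₁ = 58.59 mol.
Conversion of D: 2ξ₁ + 2ξ₂ = 0.345 × 420 = 144.9 → ξ₂ = 13.86 mol.
Outlet amounts (n = n₀ + Σ ν·ξ):
  D: 420 − 2(58.59) − 2(13.86) = 275.1
  C: 0 + 2(58.59) = 117.2
  A: 0 + 1(13.86) = 13.86

13.9 mol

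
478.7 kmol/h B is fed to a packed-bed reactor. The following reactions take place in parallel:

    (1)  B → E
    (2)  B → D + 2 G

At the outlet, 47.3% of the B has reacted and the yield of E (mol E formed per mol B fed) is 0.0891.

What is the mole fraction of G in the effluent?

Yield of E: 1ξ₁ / 478.7 = 0.0891 → ξ₁ = 42.65 kmol/h.
Conversion of B: 1ξ₁ + 1ξ₂ = 0.473 × 478.7 = 226.4 → ξ₂ = 183.8 kmol/h.
Outlet amounts (n = n₀ + Σ ν·ξ):
  B: 478.7 − 1(42.65) − 1(183.8) = 252.3
  E: 0 + 1(42.65) = 42.65
  D: 0 + 1(183.8) = 183.8
  G: 0 + 2(183.8) = 367.5
Total out = 846.2 kmol/h; y_G = 367.5 / 846.2 = 0.4343.

0.434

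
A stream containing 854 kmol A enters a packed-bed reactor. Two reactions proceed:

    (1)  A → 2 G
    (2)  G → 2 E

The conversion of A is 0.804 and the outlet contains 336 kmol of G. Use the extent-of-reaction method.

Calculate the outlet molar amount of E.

2070 kmol

Conversion of A: A consumed = 1ξ₁ = 0.804 × 854 → ξ₁ = 686.6 kmol.
G balance: n_G = 0 + 2ξ₁ − 1ξ₂ = 336 → ξ₂ = (2·686.6 − 336)/1 = 1037 kmol.
Outlet amounts (n = n₀ + Σ ν·ξ):
  A: 854 − 1(686.6) = 167.4
  G: 0 + 2(686.6) − 1(1037) = 336
  E: 0 + 2(1037) = 2074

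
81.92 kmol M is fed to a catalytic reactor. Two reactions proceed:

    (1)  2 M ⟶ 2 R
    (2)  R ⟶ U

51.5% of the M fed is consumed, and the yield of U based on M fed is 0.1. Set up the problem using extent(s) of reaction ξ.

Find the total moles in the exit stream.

Conversion of M: M consumed = 2ξ₁ = 0.515 × 81.92 → ξ₁ = 21.09 kmol.
Yield of U: 1ξ₂ / 81.92 = 0.1 → ξ₂ = 8.192 kmol.
Outlet amounts (n = n₀ + Σ ν·ξ):
  M: 81.92 − 2(21.09) = 39.73
  R: 0 + 2(21.09) − 1(8.192) = 34
  U: 0 + 1(8.192) = 8.192
Total out = 39.73 + 34 + 8.192 = 81.92 kmol.

81.9 kmol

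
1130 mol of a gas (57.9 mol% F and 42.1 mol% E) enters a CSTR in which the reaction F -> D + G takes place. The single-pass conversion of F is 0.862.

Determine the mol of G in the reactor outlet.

564 mol

F reacted = 0.862 × 654.3 = 564 mol; ν_F = −1, so ξ = 564/1 = 564 mol.
Outlet amounts (n = n₀ + ν ξ):
  F: 654.3 − 1(564) = 90.29
  D: 0 + 1(564) = 564
  G: 0 + 1(564) = 564
  E: 475.7 (inert)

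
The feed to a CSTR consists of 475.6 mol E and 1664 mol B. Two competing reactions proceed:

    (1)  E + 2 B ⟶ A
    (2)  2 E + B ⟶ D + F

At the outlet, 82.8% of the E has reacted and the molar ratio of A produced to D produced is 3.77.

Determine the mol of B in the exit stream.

Conversion of E: E consumed = 0.828 × 475.6 = 393.8 mol = 1ξ₁ + 2ξ₂.
Selectivity: 1ξ₁ / (1ξ₂) = 3.77 → ξ₁ = 3.77 ξ₂.
Substitute: (1·3.77 + 2) ξ₂ = 393.8 → ξ₂ = 68.25 mol, ξ₁ = 257.3 mol.
Outlet amounts (n = n₀ + Σ ν·ξ):
  E: 475.6 − 1(257.3) − 2(68.25) = 81.8
  B: 1664 − 2(257.3) − 1(68.25) = 1081
  A: 0 + 1(257.3) = 257.3
  D: 0 + 1(68.25) = 68.25
  F: 0 + 1(68.25) = 68.25

1080 mol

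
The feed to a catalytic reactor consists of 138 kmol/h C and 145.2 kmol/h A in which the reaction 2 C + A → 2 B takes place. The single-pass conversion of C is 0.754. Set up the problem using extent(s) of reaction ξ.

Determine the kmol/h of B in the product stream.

104 kmol/h

C reacted = 0.754 × 138 = 104.1 kmol/h; ν_C = −2, so ξ = 104.1/2 = 52.03 kmol/h.
Outlet amounts (n = n₀ + ν ξ):
  C: 138 − 2(52.03) = 33.95
  A: 145.2 − 1(52.03) = 93.17
  B: 0 + 2(52.03) = 104.1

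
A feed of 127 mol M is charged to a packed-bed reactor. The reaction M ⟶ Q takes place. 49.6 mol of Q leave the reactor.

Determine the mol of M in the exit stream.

77.4 mol

For Q: n = n₀ + 1ξ → 49.6 = 0 + 1ξ, giving ξ = 49.6 mol.
Outlet amounts (n = n₀ + ν ξ):
  M: 127 − 1(49.6) = 77.4
  Q: 0 + 1(49.6) = 49.6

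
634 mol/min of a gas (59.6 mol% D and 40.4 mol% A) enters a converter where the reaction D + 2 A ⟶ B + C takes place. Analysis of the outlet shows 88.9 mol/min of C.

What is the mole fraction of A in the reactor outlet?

For C: n = n₀ + 1ξ → 88.9 = 0 + 1ξ, giving ξ = 88.9 mol/min.
Outlet amounts (n = n₀ + ν ξ):
  D: 377.9 − 1(88.9) = 289
  A: 256.1 − 2(88.9) = 78.34
  B: 0 + 1(88.9) = 88.9
  C: 0 + 1(88.9) = 88.9
Total out = 545.1 mol/min; y_A = 78.34 / 545.1 = 0.1437.

0.144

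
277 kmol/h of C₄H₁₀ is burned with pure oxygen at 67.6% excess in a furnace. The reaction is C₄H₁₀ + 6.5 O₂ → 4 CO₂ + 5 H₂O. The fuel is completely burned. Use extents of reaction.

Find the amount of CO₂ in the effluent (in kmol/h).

1110 kmol/h

Stoichiometric O₂ = 6.5 × 277 = 1800 kmol/h; O₂ fed = 1800 × 1.676 = 3018 kmol/h.
Fuel reacted = 1 × 277 → ξ = 277 kmol/h.
Outlet (n = n₀ + ν ξ):
  C₄H₁₀: 277 − 1(277) = 0
  O₂: 3018 − 6.5(277) = 1217
  CO₂: 0 + 4(277) = 1108
  H₂O: 0 + 5(277) = 1385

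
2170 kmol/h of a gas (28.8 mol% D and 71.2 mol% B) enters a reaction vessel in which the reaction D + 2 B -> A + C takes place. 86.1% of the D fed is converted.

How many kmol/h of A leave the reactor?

D reacted = 0.861 × 625 = 538.1 kmol/h; ν_D = −1, so ξ = 538.1/1 = 538.1 kmol/h.
Outlet amounts (n = n₀ + ν ξ):
  D: 625 − 1(538.1) = 86.87
  B: 1545 − 2(538.1) = 468.9
  A: 0 + 1(538.1) = 538.1
  C: 0 + 1(538.1) = 538.1

538 kmol/h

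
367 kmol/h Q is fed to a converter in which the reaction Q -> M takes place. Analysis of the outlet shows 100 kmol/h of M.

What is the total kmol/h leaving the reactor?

367 kmol/h

For M: n = n₀ + 1ξ → 100 = 0 + 1ξ, giving ξ = 100 kmol/h.
Outlet amounts (n = n₀ + ν ξ):
  Q: 367 − 1(100) = 267
  M: 0 + 1(100) = 100
Total out = 267 + 100 = 367 kmol/h.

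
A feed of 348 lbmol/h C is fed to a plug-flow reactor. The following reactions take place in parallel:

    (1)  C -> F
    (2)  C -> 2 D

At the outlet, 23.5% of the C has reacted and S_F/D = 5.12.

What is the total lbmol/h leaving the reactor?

Conversion of C: C consumed = 0.235 × 348 = 81.78 lbmol/h = 1ξ₁ + 1ξ₂.
Selectivity: 1ξ₁ / (2ξ₂) = 5.12 → ξ₁ = 10.24 ξ₂.
Substitute: (1·10.24 + 1) ξ₂ = 81.78 → ξ₂ = 7.276 lbmol/h, ξ₁ = 74.5 lbmol/h.
Outlet amounts (n = n₀ + Σ ν·ξ):
  C: 348 − 1(74.5) − 1(7.276) = 266.2
  F: 0 + 1(74.5) = 74.5
  D: 0 + 2(7.276) = 14.55
Total out = 266.2 + 74.5 + 14.55 = 355.3 lbmol/h.

355 lbmol/h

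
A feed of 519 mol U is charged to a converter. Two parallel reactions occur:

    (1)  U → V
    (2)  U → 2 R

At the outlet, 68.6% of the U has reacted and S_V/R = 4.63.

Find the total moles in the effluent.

554 mol

Conversion of U: U consumed = 0.686 × 519 = 356 mol = 1ξ₁ + 1ξ₂.
Selectivity: 1ξ₁ / (2ξ₂) = 4.63 → ξ₁ = 9.26 ξ₂.
Substitute: (1·9.26 + 1) ξ₂ = 356 → ξ₂ = 34.7 mol, ξ₁ = 321.3 mol.
Outlet amounts (n = n₀ + Σ ν·ξ):
  U: 519 − 1(321.3) − 1(34.7) = 163
  V: 0 + 1(321.3) = 321.3
  R: 0 + 2(34.7) = 69.4
Total out = 163 + 321.3 + 69.4 = 553.7 mol.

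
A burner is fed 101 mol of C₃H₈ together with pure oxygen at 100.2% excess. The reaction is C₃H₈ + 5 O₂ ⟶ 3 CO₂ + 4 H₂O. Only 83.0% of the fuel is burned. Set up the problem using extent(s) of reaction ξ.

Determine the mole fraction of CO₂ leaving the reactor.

Stoichiometric O₂ = 5 × 101 = 505 mol; O₂ fed = 505 × 2.002 = 1011 mol.
Fuel reacted = 0.83 × 101 → ξ = 83.83 mol.
Outlet (n = n₀ + ν ξ):
  C₃H₈: 101 − 1(83.83) = 17.17
  O₂: 1011 − 5(83.83) = 591.9
  CO₂: 0 + 3(83.83) = 251.5
  H₂O: 0 + 4(83.83) = 335.3
Total out = 1196 mol; y_CO₂ = 251.5 / 1196 = 0.2103.

0.21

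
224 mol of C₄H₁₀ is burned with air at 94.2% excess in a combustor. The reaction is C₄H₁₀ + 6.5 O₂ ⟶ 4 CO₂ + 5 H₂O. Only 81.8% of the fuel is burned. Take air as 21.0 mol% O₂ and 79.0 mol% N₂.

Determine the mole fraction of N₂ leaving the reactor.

0.762

Stoichiometric O₂ = 6.5 × 224 = 1456 mol; O₂ fed = 1456 × 1.942 = 2828 mol.
N₂ fed = 2828 × 79/21 = 10640 mol.
Fuel reacted = 0.818 × 224 → ξ = 183.2 mol.
Outlet (n = n₀ + ν ξ):
  C₄H₁₀: 224 − 1(183.2) = 40.77
  O₂: 2828 − 6.5(183.2) = 1637
  N₂: 10640 (inert)
  CO₂: 0 + 4(183.2) = 732.9
  H₂O: 0 + 5(183.2) = 916.2
Total out = 13960 mol; y_N₂ = 10640 / 13960 = 0.7618.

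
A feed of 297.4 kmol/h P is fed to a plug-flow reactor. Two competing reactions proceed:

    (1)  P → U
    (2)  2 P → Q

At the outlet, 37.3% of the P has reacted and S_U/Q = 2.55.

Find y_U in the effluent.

0.228

Conversion of P: P consumed = 0.373 × 297.4 = 110.9 kmol/h = 1ξ₁ + 2ξ₂.
Selectivity: 1ξ₁ / (1ξ₂) = 2.55 → ξ₁ = 2.55 ξ₂.
Substitute: (1·2.55 + 2) ξ₂ = 110.9 → ξ₂ = 24.38 kmol/h, ξ₁ = 62.17 kmol/h.
Outlet amounts (n = n₀ + Σ ν·ξ):
  P: 297.4 − 1(62.17) − 2(24.38) = 186.5
  U: 0 + 1(62.17) = 62.17
  Q: 0 + 1(24.38) = 24.38
Total out = 273 kmol/h; y_U = 62.17 / 273 = 0.2277.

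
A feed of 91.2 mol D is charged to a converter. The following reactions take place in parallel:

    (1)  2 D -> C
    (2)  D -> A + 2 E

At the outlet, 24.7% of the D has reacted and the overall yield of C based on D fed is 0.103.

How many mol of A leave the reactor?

Yield of C: 1ξ₁ / 91.2 = 0.103 → ξ₁ = 9.394 mol.
Conversion of D: 2ξ₁ + 1ξ₂ = 0.247 × 91.2 = 22.53 → ξ₂ = 3.739 mol.
Outlet amounts (n = n₀ + Σ ν·ξ):
  D: 91.2 − 2(9.394) − 1(3.739) = 68.67
  C: 0 + 1(9.394) = 9.394
  A: 0 + 1(3.739) = 3.739
  E: 0 + 2(3.739) = 7.478

3.74 mol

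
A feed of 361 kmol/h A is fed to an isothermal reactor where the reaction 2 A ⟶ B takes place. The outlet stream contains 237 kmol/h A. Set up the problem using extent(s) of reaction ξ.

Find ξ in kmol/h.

ξ = 62 kmol/h

For A: n = n₀ − 2ξ → 237 = 361 − 2ξ, giving ξ = 62 kmol/h.
Outlet amounts (n = n₀ + ν ξ):
  A: 361 − 2(62) = 237
  B: 0 + 1(62) = 62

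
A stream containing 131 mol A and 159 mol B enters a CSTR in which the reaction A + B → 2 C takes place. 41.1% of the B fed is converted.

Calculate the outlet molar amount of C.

131 mol

B reacted = 0.411 × 159 = 65.35 mol; ν_B = −1, so ξ = 65.35/1 = 65.35 mol.
Outlet amounts (n = n₀ + ν ξ):
  A: 131 − 1(65.35) = 65.65
  B: 159 − 1(65.35) = 93.65
  C: 0 + 2(65.35) = 130.7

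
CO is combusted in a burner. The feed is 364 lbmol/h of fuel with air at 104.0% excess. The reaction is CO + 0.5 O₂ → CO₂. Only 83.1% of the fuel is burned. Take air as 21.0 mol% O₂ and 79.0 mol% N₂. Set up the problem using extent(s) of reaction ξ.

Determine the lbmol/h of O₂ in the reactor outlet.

Stoichiometric O₂ = 0.5 × 364 = 182 lbmol/h; O₂ fed = 182 × 2.040 = 371.3 lbmol/h.
N₂ fed = 371.3 × 79/21 = 1397 lbmol/h.
Fuel reacted = 0.831 × 364 → ξ = 302.5 lbmol/h.
Outlet (n = n₀ + ν ξ):
  CO: 364 − 1(302.5) = 61.52
  O₂: 371.3 − 0.5(302.5) = 220
  N₂: 1397 (inert)
  CO₂: 0 + 1(302.5) = 302.5

220 lbmol/h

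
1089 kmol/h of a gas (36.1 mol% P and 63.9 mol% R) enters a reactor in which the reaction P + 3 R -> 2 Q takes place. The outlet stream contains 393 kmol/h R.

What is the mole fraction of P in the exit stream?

0.329

For R: n = n₀ − 3ξ → 393 = 695.9 − 3ξ, giving ξ = 101 kmol/h.
Outlet amounts (n = n₀ + ν ξ):
  P: 393.1 − 1(101) = 292.2
  R: 695.9 − 3(101) = 393
  Q: 0 + 2(101) = 201.9
Total out = 887.1 kmol/h; y_P = 292.2 / 887.1 = 0.3294.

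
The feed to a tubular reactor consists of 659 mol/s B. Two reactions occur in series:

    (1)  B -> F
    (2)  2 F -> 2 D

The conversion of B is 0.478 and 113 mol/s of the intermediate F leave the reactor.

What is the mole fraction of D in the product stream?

0.307

Conversion of B: B consumed = 1ξ₁ = 0.478 × 659 → ξ₁ = 315 mol/s.
F balance: n_F = 0 + 1ξ₁ − 2ξ₂ = 113 → ξ₂ = (1·315 − 113)/2 = 101 mol/s.
Outlet amounts (n = n₀ + Σ ν·ξ):
  B: 659 − 1(315) = 344
  F: 0 + 1(315) − 2(101) = 113
  D: 0 + 2(101) = 202
Total out = 659 mol/s; y_D = 202 / 659 = 0.3065.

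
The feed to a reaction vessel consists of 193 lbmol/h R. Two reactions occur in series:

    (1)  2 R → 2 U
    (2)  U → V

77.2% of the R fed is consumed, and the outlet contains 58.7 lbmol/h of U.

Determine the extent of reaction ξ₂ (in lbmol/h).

Conversion of R: R consumed = 2ξ₁ = 0.772 × 193 → ξ₁ = 74.5 lbmol/h.
U balance: n_U = 0 + 2ξ₁ − 1ξ₂ = 58.7 → ξ₂ = (2·74.5 − 58.7)/1 = 90.3 lbmol/h.
Outlet amounts (n = n₀ + Σ ν·ξ):
  R: 193 − 2(74.5) = 44
  U: 0 + 2(74.5) − 1(90.3) = 58.7
  V: 0 + 1(90.3) = 90.3

ξ₂ = 90.3 lbmol/h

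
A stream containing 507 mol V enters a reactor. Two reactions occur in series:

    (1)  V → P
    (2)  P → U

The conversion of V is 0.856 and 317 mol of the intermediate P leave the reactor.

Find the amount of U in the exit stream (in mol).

117 mol

Conversion of V: V consumed = 1ξ₁ = 0.856 × 507 → ξ₁ = 434 mol.
P balance: n_P = 0 + 1ξ₁ − 1ξ₂ = 317 → ξ₂ = (1·434 − 317)/1 = 117 mol.
Outlet amounts (n = n₀ + Σ ν·ξ):
  V: 507 − 1(434) = 73.01
  P: 0 + 1(434) − 1(117) = 317
  U: 0 + 1(117) = 117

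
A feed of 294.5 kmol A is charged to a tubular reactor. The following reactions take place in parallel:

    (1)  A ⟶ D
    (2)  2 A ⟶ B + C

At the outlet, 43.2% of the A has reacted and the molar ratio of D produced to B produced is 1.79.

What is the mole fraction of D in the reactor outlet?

Conversion of A: A consumed = 0.432 × 294.5 = 127.2 kmol = 1ξ₁ + 2ξ₂.
Selectivity: 1ξ₁ / (1ξ₂) = 1.79 → ξ₁ = 1.79 ξ₂.
Substitute: (1·1.79 + 2) ξ₂ = 127.2 → ξ₂ = 33.57 kmol, ξ₁ = 60.09 kmol.
Outlet amounts (n = n₀ + Σ ν·ξ):
  A: 294.5 − 1(60.09) − 2(33.57) = 167.3
  D: 0 + 1(60.09) = 60.09
  B: 0 + 1(33.57) = 33.57
  C: 0 + 1(33.57) = 33.57
Total out = 294.5 kmol; y_D = 60.09 / 294.5 = 0.204.

0.204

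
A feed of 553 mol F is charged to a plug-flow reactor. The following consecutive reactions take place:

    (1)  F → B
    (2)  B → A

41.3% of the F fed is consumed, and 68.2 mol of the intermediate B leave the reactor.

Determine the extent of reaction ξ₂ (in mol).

Conversion of F: F consumed = 1ξ₁ = 0.413 × 553 → ξ₁ = 228.4 mol.
B balance: n_B = 0 + 1ξ₁ − 1ξ₂ = 68.2 → ξ₂ = (1·228.4 − 68.2)/1 = 160.2 mol.
Outlet amounts (n = n₀ + Σ ν·ξ):
  F: 553 − 1(228.4) = 324.6
  B: 0 + 1(228.4) − 1(160.2) = 68.2
  A: 0 + 1(160.2) = 160.2

ξ₂ = 160 mol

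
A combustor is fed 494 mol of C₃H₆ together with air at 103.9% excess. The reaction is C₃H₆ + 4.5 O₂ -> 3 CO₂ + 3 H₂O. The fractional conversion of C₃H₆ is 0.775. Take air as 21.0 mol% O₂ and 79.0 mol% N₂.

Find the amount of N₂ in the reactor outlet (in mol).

Stoichiometric O₂ = 4.5 × 494 = 2223 mol; O₂ fed = 2223 × 2.039 = 4533 mol.
N₂ fed = 4533 × 79/21 = 17050 mol.
Fuel reacted = 0.775 × 494 → ξ = 382.9 mol.
Outlet (n = n₀ + ν ξ):
  C₃H₆: 494 − 1(382.9) = 111.1
  O₂: 4533 − 4.5(382.9) = 2810
  N₂: 17050 (inert)
  CO₂: 0 + 3(382.9) = 1149
  H₂O: 0 + 3(382.9) = 1149

17100 mol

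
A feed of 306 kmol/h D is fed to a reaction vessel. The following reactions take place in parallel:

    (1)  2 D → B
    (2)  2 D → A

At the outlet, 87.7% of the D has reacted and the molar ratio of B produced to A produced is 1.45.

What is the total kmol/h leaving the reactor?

Conversion of D: D consumed = 0.877 × 306 = 268.4 kmol/h = 2ξ₁ + 2ξ₂.
Selectivity: 1ξ₁ / (1ξ₂) = 1.45 → ξ₁ = 1.45 ξ₂.
Substitute: (2·1.45 + 2) ξ₂ = 268.4 → ξ₂ = 54.77 kmol/h, ξ₁ = 79.41 kmol/h.
Outlet amounts (n = n₀ + Σ ν·ξ):
  D: 306 − 2(79.41) − 2(54.77) = 37.64
  B: 0 + 1(79.41) = 79.41
  A: 0 + 1(54.77) = 54.77
Total out = 37.64 + 79.41 + 54.77 = 171.8 kmol/h.

172 kmol/h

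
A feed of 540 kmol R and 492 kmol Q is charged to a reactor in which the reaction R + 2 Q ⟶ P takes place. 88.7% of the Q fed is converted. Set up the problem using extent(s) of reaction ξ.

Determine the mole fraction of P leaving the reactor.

0.366

Q reacted = 0.887 × 492 = 436.4 kmol; ν_Q = −2, so ξ = 436.4/2 = 218.2 kmol.
Outlet amounts (n = n₀ + ν ξ):
  R: 540 − 1(218.2) = 321.8
  Q: 492 − 2(218.2) = 55.6
  P: 0 + 1(218.2) = 218.2
Total out = 595.6 kmol; y_P = 218.2 / 595.6 = 0.3664.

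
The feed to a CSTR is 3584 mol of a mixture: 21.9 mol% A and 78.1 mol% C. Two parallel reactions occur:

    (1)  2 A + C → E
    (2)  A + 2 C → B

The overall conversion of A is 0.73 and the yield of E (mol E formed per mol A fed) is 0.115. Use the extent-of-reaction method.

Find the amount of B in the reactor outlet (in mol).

392 mol

Yield of E: 1ξ₁ / 784.9 = 0.115 → ξ₁ = 90.26 mol.
Conversion of A: 2ξ₁ + 1ξ₂ = 0.73 × 784.9 = 573 → ξ₂ = 392.4 mol.
Outlet amounts (n = n₀ + Σ ν·ξ):
  A: 784.9 − 2(90.26) − 1(392.4) = 211.9
  C: 2799 − 1(90.26) − 2(392.4) = 1924
  E: 0 + 1(90.26) = 90.26
  B: 0 + 1(392.4) = 392.4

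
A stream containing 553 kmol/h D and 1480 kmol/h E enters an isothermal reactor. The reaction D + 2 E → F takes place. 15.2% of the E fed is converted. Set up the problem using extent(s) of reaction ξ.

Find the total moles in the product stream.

E reacted = 0.152 × 1480 = 225 kmol/h; ν_E = −2, so ξ = 225/2 = 112.5 kmol/h.
Outlet amounts (n = n₀ + ν ξ):
  D: 553 − 1(112.5) = 440.5
  E: 1480 − 2(112.5) = 1255
  F: 0 + 1(112.5) = 112.5
Total out = 440.5 + 1255 + 112.5 = 1808 kmol/h.

1810 kmol/h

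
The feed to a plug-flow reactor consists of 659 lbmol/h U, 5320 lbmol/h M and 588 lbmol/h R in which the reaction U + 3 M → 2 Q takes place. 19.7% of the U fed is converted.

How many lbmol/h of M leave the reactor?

U reacted = 0.197 × 659 = 129.8 lbmol/h; ν_U = −1, so ξ = 129.8/1 = 129.8 lbmol/h.
Outlet amounts (n = n₀ + ν ξ):
  U: 659 − 1(129.8) = 529.2
  M: 5320 − 3(129.8) = 4931
  Q: 0 + 2(129.8) = 259.6
  R: 588 (inert)

4930 lbmol/h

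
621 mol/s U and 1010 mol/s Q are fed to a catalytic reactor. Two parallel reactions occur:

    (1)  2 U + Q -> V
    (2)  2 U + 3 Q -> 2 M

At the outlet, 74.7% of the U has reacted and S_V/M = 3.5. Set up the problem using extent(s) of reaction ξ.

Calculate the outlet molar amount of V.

203 mol/s

Conversion of U: U consumed = 0.747 × 621 = 463.9 mol/s = 2ξ₁ + 2ξ₂.
Selectivity: 1ξ₁ / (2ξ₂) = 3.5 → ξ₁ = 7 ξ₂.
Substitute: (2·7 + 2) ξ₂ = 463.9 → ξ₂ = 28.99 mol/s, ξ₁ = 203 mol/s.
Outlet amounts (n = n₀ + Σ ν·ξ):
  U: 621 − 2(203) − 2(28.99) = 157.1
  Q: 1010 − 1(203) − 3(28.99) = 720.1
  V: 0 + 1(203) = 203
  M: 0 + 2(28.99) = 57.99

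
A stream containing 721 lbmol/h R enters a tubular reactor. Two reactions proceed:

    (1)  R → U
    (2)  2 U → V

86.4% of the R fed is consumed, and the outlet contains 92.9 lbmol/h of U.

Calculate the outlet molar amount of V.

Conversion of R: R consumed = 1ξ₁ = 0.864 × 721 → ξ₁ = 622.9 lbmol/h.
U balance: n_U = 0 + 1ξ₁ − 2ξ₂ = 92.9 → ξ₂ = (1·622.9 − 92.9)/2 = 265 lbmol/h.
Outlet amounts (n = n₀ + Σ ν·ξ):
  R: 721 − 1(622.9) = 98.06
  U: 0 + 1(622.9) − 2(265) = 92.9
  V: 0 + 1(265) = 265

265 lbmol/h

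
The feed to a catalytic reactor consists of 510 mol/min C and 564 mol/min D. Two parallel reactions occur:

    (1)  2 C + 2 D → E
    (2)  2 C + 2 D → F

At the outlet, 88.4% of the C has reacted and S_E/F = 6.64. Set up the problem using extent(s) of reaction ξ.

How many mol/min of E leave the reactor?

196 mol/min

Conversion of C: C consumed = 0.884 × 510 = 450.8 mol/min = 2ξ₁ + 2ξ₂.
Selectivity: 1ξ₁ / (1ξ₂) = 6.64 → ξ₁ = 6.64 ξ₂.
Substitute: (2·6.64 + 2) ξ₂ = 450.8 → ξ₂ = 29.51 mol/min, ξ₁ = 195.9 mol/min.
Outlet amounts (n = n₀ + Σ ν·ξ):
  C: 510 − 2(195.9) − 2(29.51) = 59.16
  D: 564 − 2(195.9) − 2(29.51) = 113.2
  E: 0 + 1(195.9) = 195.9
  F: 0 + 1(29.51) = 29.51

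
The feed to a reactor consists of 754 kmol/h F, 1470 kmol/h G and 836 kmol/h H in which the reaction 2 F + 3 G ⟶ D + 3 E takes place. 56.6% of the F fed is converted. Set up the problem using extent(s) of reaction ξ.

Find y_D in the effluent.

0.075

F reacted = 0.566 × 754 = 426.8 kmol/h; ν_F = −2, so ξ = 426.8/2 = 213.4 kmol/h.
Outlet amounts (n = n₀ + ν ξ):
  F: 754 − 2(213.4) = 327.2
  G: 1470 − 3(213.4) = 829.9
  D: 0 + 1(213.4) = 213.4
  E: 0 + 3(213.4) = 640.1
  H: 836 (inert)
Total out = 2847 kmol/h; y_D = 213.4 / 2847 = 0.07496.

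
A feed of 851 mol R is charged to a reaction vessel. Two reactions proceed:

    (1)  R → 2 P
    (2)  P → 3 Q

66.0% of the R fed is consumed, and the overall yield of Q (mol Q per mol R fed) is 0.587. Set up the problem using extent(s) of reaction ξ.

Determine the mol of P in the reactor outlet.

Conversion of R: R consumed = 1ξ₁ = 0.66 × 851 → ξ₁ = 561.7 mol.
Yield of Q: 3ξ₂ / 851 = 0.587 → ξ₂ = 166.5 mol.
Outlet amounts (n = n₀ + Σ ν·ξ):
  R: 851 − 1(561.7) = 289.3
  P: 0 + 2(561.7) − 1(166.5) = 956.8
  Q: 0 + 3(166.5) = 499.5

957 mol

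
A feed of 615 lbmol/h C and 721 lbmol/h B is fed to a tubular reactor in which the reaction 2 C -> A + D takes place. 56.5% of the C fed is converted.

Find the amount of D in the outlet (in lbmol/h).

174 lbmol/h

C reacted = 0.565 × 615 = 347.5 lbmol/h; ν_C = −2, so ξ = 347.5/2 = 173.7 lbmol/h.
Outlet amounts (n = n₀ + ν ξ):
  C: 615 − 2(173.7) = 267.5
  A: 0 + 1(173.7) = 173.7
  D: 0 + 1(173.7) = 173.7
  B: 721 (inert)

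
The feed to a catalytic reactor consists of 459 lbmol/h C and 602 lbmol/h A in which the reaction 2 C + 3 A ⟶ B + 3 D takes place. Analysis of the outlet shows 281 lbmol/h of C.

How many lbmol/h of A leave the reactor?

335 lbmol/h

For C: n = n₀ − 2ξ → 281 = 459 − 2ξ, giving ξ = 89 lbmol/h.
Outlet amounts (n = n₀ + ν ξ):
  C: 459 − 2(89) = 281
  A: 602 − 3(89) = 335
  B: 0 + 1(89) = 89
  D: 0 + 3(89) = 267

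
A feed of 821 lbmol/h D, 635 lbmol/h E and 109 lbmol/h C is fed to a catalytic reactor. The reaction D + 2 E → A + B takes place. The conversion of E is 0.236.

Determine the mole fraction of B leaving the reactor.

0.0503

E reacted = 0.236 × 635 = 149.9 lbmol/h; ν_E = −2, so ξ = 149.9/2 = 74.93 lbmol/h.
Outlet amounts (n = n₀ + ν ξ):
  D: 821 − 1(74.93) = 746.1
  E: 635 − 2(74.93) = 485.1
  A: 0 + 1(74.93) = 74.93
  B: 0 + 1(74.93) = 74.93
  C: 109 (inert)
Total out = 1490 lbmol/h; y_B = 74.93 / 1490 = 0.05029.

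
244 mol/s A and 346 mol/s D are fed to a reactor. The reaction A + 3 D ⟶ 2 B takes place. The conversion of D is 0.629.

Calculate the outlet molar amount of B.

145 mol/s

D reacted = 0.629 × 346 = 217.6 mol/s; ν_D = −3, so ξ = 217.6/3 = 72.54 mol/s.
Outlet amounts (n = n₀ + ν ξ):
  A: 244 − 1(72.54) = 171.5
  D: 346 − 3(72.54) = 128.4
  B: 0 + 2(72.54) = 145.1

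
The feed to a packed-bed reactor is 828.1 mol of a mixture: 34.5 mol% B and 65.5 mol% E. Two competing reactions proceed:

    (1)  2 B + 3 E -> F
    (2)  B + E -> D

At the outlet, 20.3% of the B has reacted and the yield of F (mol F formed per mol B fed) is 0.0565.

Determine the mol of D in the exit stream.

25.7 mol

Yield of F: 1ξ₁ / 285.7 = 0.0565 → ξ₁ = 16.14 mol.
Conversion of B: 2ξ₁ + 1ξ₂ = 0.203 × 285.7 = 58 → ξ₂ = 25.71 mol.
Outlet amounts (n = n₀ + Σ ν·ξ):
  B: 285.7 − 2(16.14) − 1(25.71) = 227.7
  E: 542.4 − 3(16.14) − 1(25.71) = 468.3
  F: 0 + 1(16.14) = 16.14
  D: 0 + 1(25.71) = 25.71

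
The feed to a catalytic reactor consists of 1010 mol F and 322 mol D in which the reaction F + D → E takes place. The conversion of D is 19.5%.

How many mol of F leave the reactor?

947 mol

D reacted = 0.195 × 322 = 62.79 mol; ν_D = −1, so ξ = 62.79/1 = 62.79 mol.
Outlet amounts (n = n₀ + ν ξ):
  F: 1010 − 1(62.79) = 947.2
  D: 322 − 1(62.79) = 259.2
  E: 0 + 1(62.79) = 62.79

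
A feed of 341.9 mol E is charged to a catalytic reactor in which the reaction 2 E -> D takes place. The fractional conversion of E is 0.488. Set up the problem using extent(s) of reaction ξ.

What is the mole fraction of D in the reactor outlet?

E reacted = 0.488 × 341.9 = 166.8 mol; ν_E = −2, so ξ = 166.8/2 = 83.42 mol.
Outlet amounts (n = n₀ + ν ξ):
  E: 341.9 − 2(83.42) = 175.1
  D: 0 + 1(83.42) = 83.42
Total out = 258.5 mol; y_D = 83.42 / 258.5 = 0.3228.

0.323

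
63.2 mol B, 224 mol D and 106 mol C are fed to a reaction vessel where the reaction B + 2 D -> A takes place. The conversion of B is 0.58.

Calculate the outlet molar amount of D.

B reacted = 0.58 × 63.2 = 36.66 mol; ν_B = −1, so ξ = 36.66/1 = 36.66 mol.
Outlet amounts (n = n₀ + ν ξ):
  B: 63.2 − 1(36.66) = 26.54
  D: 224 − 2(36.66) = 150.7
  A: 0 + 1(36.66) = 36.66
  C: 106 (inert)

151 mol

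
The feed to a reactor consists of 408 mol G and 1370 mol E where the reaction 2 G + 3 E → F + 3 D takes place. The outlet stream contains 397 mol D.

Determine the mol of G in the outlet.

For D: n = n₀ + 3ξ → 397 = 0 + 3ξ, giving ξ = 132.3 mol.
Outlet amounts (n = n₀ + ν ξ):
  G: 408 − 2(132.3) = 143.3
  E: 1370 − 3(132.3) = 973
  F: 0 + 1(132.3) = 132.3
  D: 0 + 3(132.3) = 397

143 mol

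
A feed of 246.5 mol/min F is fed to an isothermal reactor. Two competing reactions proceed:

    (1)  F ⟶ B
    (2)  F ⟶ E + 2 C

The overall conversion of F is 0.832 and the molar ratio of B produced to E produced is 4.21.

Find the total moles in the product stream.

Conversion of F: F consumed = 0.832 × 246.5 = 205.1 mol/min = 1ξ₁ + 1ξ₂.
Selectivity: 1ξ₁ / (1ξ₂) = 4.21 → ξ₁ = 4.21 ξ₂.
Substitute: (1·4.21 + 1) ξ₂ = 205.1 → ξ₂ = 39.36 mol/min, ξ₁ = 165.7 mol/min.
Outlet amounts (n = n₀ + Σ ν·ξ):
  F: 246.5 − 1(165.7) − 1(39.36) = 41.41
  B: 0 + 1(165.7) = 165.7
  E: 0 + 1(39.36) = 39.36
  C: 0 + 2(39.36) = 78.73
Total out = 41.41 + 165.7 + 39.36 + 78.73 = 325.2 mol/min.

325 mol/min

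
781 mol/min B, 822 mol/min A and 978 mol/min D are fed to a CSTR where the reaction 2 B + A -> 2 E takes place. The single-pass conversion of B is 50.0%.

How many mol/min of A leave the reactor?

627 mol/min

B reacted = 0.5 × 781 = 390.5 mol/min; ν_B = −2, so ξ = 390.5/2 = 195.2 mol/min.
Outlet amounts (n = n₀ + ν ξ):
  B: 781 − 2(195.2) = 390.5
  A: 822 − 1(195.2) = 626.8
  E: 0 + 2(195.2) = 390.5
  D: 978 (inert)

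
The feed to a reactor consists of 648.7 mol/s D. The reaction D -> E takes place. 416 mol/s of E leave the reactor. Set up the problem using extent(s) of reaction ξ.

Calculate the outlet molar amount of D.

For E: n = n₀ + 1ξ → 416 = 0 + 1ξ, giving ξ = 416 mol/s.
Outlet amounts (n = n₀ + ν ξ):
  D: 648.7 − 1(416) = 232.7
  E: 0 + 1(416) = 416

233 mol/s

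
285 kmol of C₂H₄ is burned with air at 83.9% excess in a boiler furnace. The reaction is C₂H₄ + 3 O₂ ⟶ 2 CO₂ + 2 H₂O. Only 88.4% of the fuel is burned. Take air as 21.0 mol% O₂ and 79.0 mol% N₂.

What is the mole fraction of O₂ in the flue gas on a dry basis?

Stoichiometric O₂ = 3 × 285 = 855 kmol; O₂ fed = 855 × 1.839 = 1572 kmol.
N₂ fed = 1572 × 79/21 = 5915 kmol.
Fuel reacted = 0.884 × 285 → ξ = 251.9 kmol.
Outlet (n = n₀ + ν ξ):
  C₂H₄: 285 − 1(251.9) = 33.06
  O₂: 1572 − 3(251.9) = 816.5
  N₂: 5915 (inert)
  CO₂: 0 + 2(251.9) = 503.9
  H₂O: 0 + 2(251.9) = 503.9
Dry total = 7268 kmol; y_O₂ (dry) = 816.5 / 7268 = 0.1123.

0.112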